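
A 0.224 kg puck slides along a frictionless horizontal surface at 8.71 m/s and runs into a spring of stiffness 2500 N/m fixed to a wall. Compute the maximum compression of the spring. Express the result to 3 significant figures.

x = 0.0824 m

At max compression the puck is momentarily at rest: ½mv² = ½kx²
x = v√(m/k) = 8.71 × √(0.224/2500) = 0.08245 m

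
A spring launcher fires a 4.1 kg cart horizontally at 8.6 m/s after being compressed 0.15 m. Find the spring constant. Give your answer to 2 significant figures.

k = 13000 N/m

Spring PE at full compression equals KE at release: ½kx² = ½mv²
k = mv²/x² = (4.1)(8.6)²/(0.15)² = 13477 N/m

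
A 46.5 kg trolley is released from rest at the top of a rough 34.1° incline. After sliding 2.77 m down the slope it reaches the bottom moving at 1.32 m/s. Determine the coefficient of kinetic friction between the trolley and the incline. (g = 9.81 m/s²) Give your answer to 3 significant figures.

μ_k = 0.638

Energy balance down the incline: mg L sinθ − ½mv² = μ_k (mg cosθ) L
mgL sinθ = 708.41 J; ½mv² = 40.511 J
W_f = 708.41 − 40.511 = 667.9 J
μ_k = W_f/(mg cosθ · L) = 667.9/(377.7 × 2.77) = 0.6383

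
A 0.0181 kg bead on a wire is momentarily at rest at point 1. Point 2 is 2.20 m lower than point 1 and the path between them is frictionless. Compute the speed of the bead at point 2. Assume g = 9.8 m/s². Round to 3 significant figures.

By conservation of mechanical energy, mgh = ½mv²
v = √(2gh) = √(2 × 9.8 × 2.20) = √43.120 = 6.567 m/s

v = 6.57 m/s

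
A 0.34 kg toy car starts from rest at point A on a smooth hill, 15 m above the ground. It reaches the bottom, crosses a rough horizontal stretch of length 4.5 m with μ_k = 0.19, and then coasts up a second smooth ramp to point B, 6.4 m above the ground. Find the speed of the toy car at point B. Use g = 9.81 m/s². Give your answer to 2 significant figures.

Energy at A: mgh₁ = (0.34)(9.81)(15) = 50.031 J
Friction loss: W_f = μ_k mg d = 2.852 J
At B: ½mv² + mgh₂ = mgh₁ − W_f
½mv² = 50.031 − 2.852 − 21.347 = 25.833 J
v = √(2 × 25.833/0.34) = 12.33 m/s

v = 12 m/s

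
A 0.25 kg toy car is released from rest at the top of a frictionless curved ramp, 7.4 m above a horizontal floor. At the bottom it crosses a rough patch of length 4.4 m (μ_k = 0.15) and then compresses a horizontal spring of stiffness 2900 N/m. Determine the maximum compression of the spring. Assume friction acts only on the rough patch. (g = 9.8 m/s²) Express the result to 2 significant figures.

Initial energy: E₁ = mgh = (0.25)(9.8)(7.4) = 18.130 J
Friction removes W_f = μ_k mg d = (0.15)(0.25)(9.8)(4.4) = 1.617 J
Energy reaching the spring: E = 18.130 − 1.617 = 16.513 J
At max compression ½kx² = E ⇒ x = √(2E/k) = √(2 × 16.513/2900) = 0.1067 m

x = 0.11 m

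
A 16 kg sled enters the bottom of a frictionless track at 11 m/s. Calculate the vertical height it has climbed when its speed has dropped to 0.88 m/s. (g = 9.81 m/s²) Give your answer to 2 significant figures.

Conservation of energy: ½mv₁² = ½mv₂² + mgh
h = (v₁² − v₂²)/(2g) = (11² − 0.88²)/(2 × 9.81) = 6.128 m

h = 6.1 m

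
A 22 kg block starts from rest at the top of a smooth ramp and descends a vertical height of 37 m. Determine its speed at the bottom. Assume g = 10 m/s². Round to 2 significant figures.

By conservation of mechanical energy, mgh = ½mv²
v = √(2gh) = √(2 × 10 × 37) = √740.00 = 27.20 m/s

v = 27 m/s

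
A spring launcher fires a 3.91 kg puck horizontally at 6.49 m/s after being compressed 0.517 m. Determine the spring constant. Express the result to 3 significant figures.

k = 616 N/m

½kx² = ½mv²
k = mv²/x² = (3.91)(6.49)²/(0.517)² = 616.1 N/m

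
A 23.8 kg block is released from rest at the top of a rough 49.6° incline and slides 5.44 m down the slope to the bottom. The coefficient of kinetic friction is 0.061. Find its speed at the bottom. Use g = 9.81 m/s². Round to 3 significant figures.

v = 8.78 m/s

Work–energy: mg(L sinθ) − μ_k(mg cosθ)L = ½mv²
mgh = mgL sinθ = (23.8)(9.81)(5.44)sin49.6° = 967.25 J
W_f = μ_k mg cosθ · L = (0.061)(23.8)(9.81)cos49.6°·5.44 = 50.21 J
½mv² = 967.25 − 50.21 = 917.03 J
v = √(2 × 917.03/23.8) = 8.778 m/s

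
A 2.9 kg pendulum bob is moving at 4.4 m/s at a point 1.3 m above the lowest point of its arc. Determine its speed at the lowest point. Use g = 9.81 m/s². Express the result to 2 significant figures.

Equating total energy at the two states: ½mv₀² + mgh = ½mv²
v² = v₀² + 2gh = (4.4)² + 2(9.81)(1.3) = 44.866
v = √44.866 = 6.698 m/s

v = 6.7 m/s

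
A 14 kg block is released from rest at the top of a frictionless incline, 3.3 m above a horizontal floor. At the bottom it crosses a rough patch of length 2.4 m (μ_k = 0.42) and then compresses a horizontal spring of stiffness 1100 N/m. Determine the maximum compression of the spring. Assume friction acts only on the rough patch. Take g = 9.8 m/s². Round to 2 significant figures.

x = 0.76 m

Initial energy: E₁ = mgh = (14)(9.8)(3.3) = 452.76 J
Friction removes W_f = μ_k mg d = (0.42)(14)(9.8)(2.4) = 138.3 J
Energy reaching the spring: E = 452.76 − 138.3 = 314.46 J
At max compression ½kx² = E ⇒ x = √(2E/k) = √(2 × 314.46/1100) = 0.7561 m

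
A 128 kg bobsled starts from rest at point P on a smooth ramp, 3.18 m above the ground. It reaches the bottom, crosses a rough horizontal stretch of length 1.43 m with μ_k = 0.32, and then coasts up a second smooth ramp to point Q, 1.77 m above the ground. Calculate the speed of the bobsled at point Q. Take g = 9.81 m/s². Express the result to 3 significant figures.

v = 4.32 m/s

Energy at P: mgh₁ = (128)(9.81)(3.18) = 3993.1 J
Friction loss: W_f = μ_k mg d = 574.6 J
At Q: ½mv² + mgh₂ = mgh₁ − W_f
½mv² = 3993.1 − 574.6 − 2222.6 = 1195.9 J
v = √(2 × 1195.9/128) = 4.323 m/s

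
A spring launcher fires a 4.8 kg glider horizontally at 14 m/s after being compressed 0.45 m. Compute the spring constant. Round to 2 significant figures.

k = 4600 N/m

½kx² = ½mv²
k = mv²/x² = (4.8)(14)²/(0.45)² = 4646 N/m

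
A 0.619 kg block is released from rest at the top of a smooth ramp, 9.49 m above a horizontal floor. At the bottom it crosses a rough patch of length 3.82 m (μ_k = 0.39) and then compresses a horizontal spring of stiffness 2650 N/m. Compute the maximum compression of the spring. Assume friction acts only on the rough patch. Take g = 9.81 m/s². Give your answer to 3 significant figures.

Initial energy: E₁ = mgh = (0.619)(9.81)(9.49) = 57.627 J
Friction removes W_f = μ_k mg d = (0.39)(0.619)(9.81)(3.82) = 9.047 J
Energy reaching the spring: E = 57.627 − 9.047 = 48.580 J
At max compression ½kx² = E ⇒ x = √(2E/k) = √(2 × 48.580/2650) = 0.1915 m

x = 0.191 m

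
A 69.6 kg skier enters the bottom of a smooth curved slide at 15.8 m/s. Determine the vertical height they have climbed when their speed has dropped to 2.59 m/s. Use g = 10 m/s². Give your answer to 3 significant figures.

Energy balance between the two points: ½mv₁² = ½mv₂² + mgh
h = (v₁² − v₂²)/(2g) = (15.8² − 2.59²)/(2 × 10) = 12.15 m

h = 12.1 m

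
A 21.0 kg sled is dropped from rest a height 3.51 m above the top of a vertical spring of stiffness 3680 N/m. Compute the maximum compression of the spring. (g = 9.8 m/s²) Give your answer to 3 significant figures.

Let x be the compression. The total drop is H + x, and the sled is instantaneously at rest at max compression, so energy conservation gives:
mg(H + x) = ½kx²
½(3680)x² − (21.0)(9.8)x − (21.0)(9.8)(3.51) = 0
1840x² − 205.8x − 722.4 = 0
x = [205.8 + √(42354 + 5.3166e+06)]/(2 × 1840) = 0.6850 m

x = 0.685 m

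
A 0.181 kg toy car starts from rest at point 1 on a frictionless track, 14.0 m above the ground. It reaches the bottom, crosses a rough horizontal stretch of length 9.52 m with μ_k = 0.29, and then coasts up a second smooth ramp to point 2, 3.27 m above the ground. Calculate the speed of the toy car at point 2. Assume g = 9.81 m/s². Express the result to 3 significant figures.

Energy at 1: mgh₁ = (0.181)(9.81)(14.0) = 24.859 J
Friction loss: W_f = μ_k mg d = 4.902 J
At 2: ½mv² + mgh₂ = mgh₁ − W_f
½mv² = 24.859 − 4.902 − 5.8062 = 14.150 J
v = √(2 × 14.150/0.181) = 12.50 m/s

v = 12.5 m/s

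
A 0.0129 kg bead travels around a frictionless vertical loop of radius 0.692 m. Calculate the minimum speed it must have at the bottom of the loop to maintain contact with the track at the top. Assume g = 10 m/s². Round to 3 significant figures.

At the top: mg = mv_top²/r ⇒ v_top² = gr = 6.920 m²/s²
Energy from bottom to top (height 2r): ½mv_bot² = ½mv_top² + mg(2r)
v_bot² = gr + 4gr = 5gr = 34.60
v_bot = √(5gr) = 5.882 m/s

v = 5.88 m/s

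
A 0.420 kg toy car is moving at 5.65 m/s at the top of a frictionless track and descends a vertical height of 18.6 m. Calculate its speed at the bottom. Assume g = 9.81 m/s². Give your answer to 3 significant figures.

v = 19.9 m/s

Mechanical energy is conserved (no friction): ½mv₀² + mgh = ½mv²
v² = v₀² + 2gh = (5.65)² + 2(9.81)(18.6) = 396.85
v = √396.85 = 19.92 m/s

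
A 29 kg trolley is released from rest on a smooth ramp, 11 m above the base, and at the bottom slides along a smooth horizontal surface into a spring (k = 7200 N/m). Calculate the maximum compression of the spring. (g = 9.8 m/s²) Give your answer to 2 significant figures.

x = 0.93 m

Energy conservation (no friction) from release to max compression: mgh = ½kx²
x = √(2mgh/k) = √(2 × 29 × 9.8 × 11 / 7200) = 0.9319 m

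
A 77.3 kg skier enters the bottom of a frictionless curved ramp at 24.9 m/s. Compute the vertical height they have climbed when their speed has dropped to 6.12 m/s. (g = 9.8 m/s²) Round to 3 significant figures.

Energy balance between the two points: ½mv₁² = ½mv₂² + mgh
h = (v₁² − v₂²)/(2g) = (24.9² − 6.12²)/(2 × 9.8) = 29.72 m

h = 29.7 m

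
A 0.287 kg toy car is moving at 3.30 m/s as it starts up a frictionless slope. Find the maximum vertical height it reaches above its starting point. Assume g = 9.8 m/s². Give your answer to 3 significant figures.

h = 0.556 m

Setting KE at the bottom equal to PE gained: ½mv² = mgh
h = v²/(2g) = 3.30²/(2 × 9.8) = 0.5556 m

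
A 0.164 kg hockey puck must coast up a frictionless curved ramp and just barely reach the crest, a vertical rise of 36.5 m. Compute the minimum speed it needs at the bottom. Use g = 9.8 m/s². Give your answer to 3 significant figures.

v = 26.7 m/s

At the top it is momentarily at rest, so all KE converts to PE: ½mv² = mgh
v = √(2gh) = √(2 × 9.8 × 36.5) = 26.75 m/s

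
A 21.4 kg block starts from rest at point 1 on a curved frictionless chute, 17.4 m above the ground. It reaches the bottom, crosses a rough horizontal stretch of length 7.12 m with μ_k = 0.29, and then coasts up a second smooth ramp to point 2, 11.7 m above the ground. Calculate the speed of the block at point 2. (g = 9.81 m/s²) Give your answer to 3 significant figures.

v = 8.45 m/s

Energy at 1: mgh₁ = (21.4)(9.81)(17.4) = 3652.9 J
Friction loss: W_f = μ_k mg d = 433.5 J
At 2: ½mv² + mgh₂ = mgh₁ − W_f
½mv² = 3652.9 − 433.5 − 2456.2 = 763.15 J
v = √(2 × 763.15/21.4) = 8.445 m/s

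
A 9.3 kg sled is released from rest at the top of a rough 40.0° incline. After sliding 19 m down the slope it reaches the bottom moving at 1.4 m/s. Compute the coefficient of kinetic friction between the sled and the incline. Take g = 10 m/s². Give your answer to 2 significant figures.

μ_k = 0.83

mgh = ½mv² + μ_k (mg cosθ) L, with h = L sinθ
mgL sinθ = 1135.8 J; ½mv² = 9.1140 J
W_f = 1135.8 − 9.1140 = 1127 J
μ_k = W_f/(mg cosθ · L) = 1127/(71.24 × 19) = 0.8324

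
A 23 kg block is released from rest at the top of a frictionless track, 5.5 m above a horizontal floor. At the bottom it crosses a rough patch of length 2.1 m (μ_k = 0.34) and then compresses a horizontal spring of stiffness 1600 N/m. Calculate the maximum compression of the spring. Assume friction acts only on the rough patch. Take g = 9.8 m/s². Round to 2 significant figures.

x = 1.2 m

Initial energy: E₁ = mgh = (23)(9.8)(5.5) = 1239.7 J
Friction removes W_f = μ_k mg d = (0.34)(23)(9.8)(2.1) = 160.9 J
Energy reaching the spring: E = 1239.7 − 160.9 = 1078.8 J
At max compression ½kx² = E ⇒ x = √(2E/k) = √(2 × 1078.8/1600) = 1.161 m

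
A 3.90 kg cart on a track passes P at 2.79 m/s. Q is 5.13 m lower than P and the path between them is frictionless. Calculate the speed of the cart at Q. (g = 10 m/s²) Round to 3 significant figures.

Mechanical energy is conserved (no friction): ½mv₀² + mgh = ½mv²
v² = v₀² + 2gh = (2.79)² + 2(10)(5.13) = 110.38
v = √110.38 = 10.51 m/s

v = 10.5 m/s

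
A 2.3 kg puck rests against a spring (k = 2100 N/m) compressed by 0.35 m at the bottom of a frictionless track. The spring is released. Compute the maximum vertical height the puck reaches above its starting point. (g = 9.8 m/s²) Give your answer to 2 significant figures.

All spring PE becomes gravitational PE at the highest point: ½kx² = mgh
h = kx²/(2mg) = (2100)(0.35)²/(2 × 2.3 × 9.8) = 5.707 m

h = 5.7 m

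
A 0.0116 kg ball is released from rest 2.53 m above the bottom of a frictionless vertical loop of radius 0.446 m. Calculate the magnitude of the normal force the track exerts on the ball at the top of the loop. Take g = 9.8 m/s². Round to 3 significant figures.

N = 0.721 N

Energy from release to top (height 2r): mgh = ½mv_top² + mg(2r)
v_top² = 2g(h − 2r) = 2(9.8)(2.53 − 0.8920) = 32.105 m²/s²
At the top, both N and weight point toward the centre: N + mg = mv_top²/r
N = m(v_top²/r − g) = 0.0116(32.105/0.446 − 9.8) = 0.7213 N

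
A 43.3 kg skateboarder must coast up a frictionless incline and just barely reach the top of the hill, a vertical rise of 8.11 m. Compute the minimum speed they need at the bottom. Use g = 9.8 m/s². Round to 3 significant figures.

At the top they are momentarily at rest, so all KE converts to PE: ½mv² = mgh
v = √(2gh) = √(2 × 9.8 × 8.11) = 12.61 m/s

v = 12.6 m/s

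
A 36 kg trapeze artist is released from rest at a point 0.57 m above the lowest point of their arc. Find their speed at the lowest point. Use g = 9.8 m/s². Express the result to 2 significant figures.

v = 3.3 m/s

Energy conservation between the two points: mgh = ½mv²
v = √(2gh) = √(2 × 9.8 × 0.57) = √11.172 = 3.342 m/s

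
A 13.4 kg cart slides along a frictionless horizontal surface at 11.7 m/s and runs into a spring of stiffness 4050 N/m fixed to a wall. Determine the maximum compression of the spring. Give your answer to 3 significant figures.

x = 0.673 m

Conservation of energy between contact and max compression: ½mv² = ½kx²
x = v√(m/k) = 11.7 × √(13.4/4050) = 0.6730 m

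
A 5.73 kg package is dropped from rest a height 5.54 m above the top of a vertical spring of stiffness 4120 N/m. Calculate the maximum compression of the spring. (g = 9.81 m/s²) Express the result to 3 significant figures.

Let x be the compression. The total drop is H + x, and the package is instantaneously at rest at max compression, so energy conservation gives:
mg(H + x) = ½kx²
½(4120)x² − (5.73)(9.81)x − (5.73)(9.81)(5.54) = 0
2060x² − 56.21x − 311.4 = 0
x = [56.21 + √(3160 + 2.5660e+06)]/(2 × 2060) = 0.4027 m

x = 0.403 m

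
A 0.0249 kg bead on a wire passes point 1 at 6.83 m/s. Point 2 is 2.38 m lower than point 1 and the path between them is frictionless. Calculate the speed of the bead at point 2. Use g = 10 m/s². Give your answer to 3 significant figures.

Equating total energy at the two states: ½mv₀² + mgh = ½mv²
v² = v₀² + 2gh = (6.83)² + 2(10)(2.38) = 94.249
v = √94.249 = 9.708 m/s

v = 9.71 m/s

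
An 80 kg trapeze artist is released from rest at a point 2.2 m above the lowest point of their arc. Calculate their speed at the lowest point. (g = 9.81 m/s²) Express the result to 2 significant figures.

By conservation of mechanical energy, mgh = ½mv²
The mass cancels from both sides.
v = √(2gh) = √(2 × 9.81 × 2.2) = √43.164 = 6.570 m/s

v = 6.6 m/s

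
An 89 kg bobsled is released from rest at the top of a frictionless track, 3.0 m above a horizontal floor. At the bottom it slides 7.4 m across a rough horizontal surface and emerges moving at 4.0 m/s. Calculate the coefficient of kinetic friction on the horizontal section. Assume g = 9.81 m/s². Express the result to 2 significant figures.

Energy bookkeeping (friction removes W_f = μ_k N d):
mgh = ½mv² + μ_k m g d
mgh = 2619.3 J; ½mv² = 712.00 J
W_f = 2619.3 − 712.00 = 1907 J
μ_k = W_f/(mg·d) = 1907/(873.1 × 7.4) = 0.2952

μ_k = 0.30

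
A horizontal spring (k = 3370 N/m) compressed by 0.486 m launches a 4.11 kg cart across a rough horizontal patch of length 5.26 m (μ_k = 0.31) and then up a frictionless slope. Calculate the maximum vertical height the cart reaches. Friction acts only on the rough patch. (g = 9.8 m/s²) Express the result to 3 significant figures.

Spring energy: E₀ = ½kx² = ½(3370)(0.486)² = 397.99 J
Friction: W_f = μ_k mg d = (0.31)(4.11)(9.8)(5.26) = 65.68 J
Energy at base of ramp: E = 397.99 − 65.68 = 332.31 J
At max height all remaining energy is PE: mgh = E ⇒ h = E/(mg) = 332.31/(4.11 × 9.8) = 8.250 m

h = 8.25 m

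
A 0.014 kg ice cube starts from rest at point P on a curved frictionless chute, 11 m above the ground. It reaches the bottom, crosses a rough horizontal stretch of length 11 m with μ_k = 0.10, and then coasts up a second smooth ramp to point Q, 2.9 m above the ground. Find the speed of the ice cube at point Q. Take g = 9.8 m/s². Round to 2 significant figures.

v = 12 m/s

Energy at P: mgh₁ = (0.014)(9.8)(11) = 1.5092 J
Friction loss: W_f = μ_k mg d = 0.1509 J
At Q: ½mv² + mgh₂ = mgh₁ − W_f
½mv² = 1.5092 − 0.1509 − 0.39788 = 0.96040 J
v = √(2 × 0.96040/0.014) = 11.71 m/s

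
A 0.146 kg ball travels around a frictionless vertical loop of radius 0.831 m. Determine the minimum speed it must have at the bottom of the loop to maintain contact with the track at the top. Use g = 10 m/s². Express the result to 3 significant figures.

v = 6.45 m/s

At the top: mg = mv_top²/r ⇒ v_top² = gr = 8.310 m²/s²
Energy from bottom to top (height 2r): ½mv_bot² = ½mv_top² + mg(2r)
v_bot² = gr + 4gr = 5gr = 41.55
v_bot = √(5gr) = 6.446 m/s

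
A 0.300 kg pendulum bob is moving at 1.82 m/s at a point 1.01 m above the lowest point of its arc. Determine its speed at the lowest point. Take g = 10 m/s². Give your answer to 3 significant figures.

Mechanical energy is conserved (no friction): ½mv₀² + mgh = ½mv²
v² = v₀² + 2gh = (1.82)² + 2(10)(1.01) = 23.512
v = √23.512 = 4.849 m/s

v = 4.85 m/s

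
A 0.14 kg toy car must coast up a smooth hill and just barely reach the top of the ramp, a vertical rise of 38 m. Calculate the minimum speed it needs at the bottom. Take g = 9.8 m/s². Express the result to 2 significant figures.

At the top it is momentarily at rest, so all KE converts to PE: ½mv² = mgh
v = √(2gh) = √(2 × 9.8 × 38) = 27.29 m/s

v = 27 m/s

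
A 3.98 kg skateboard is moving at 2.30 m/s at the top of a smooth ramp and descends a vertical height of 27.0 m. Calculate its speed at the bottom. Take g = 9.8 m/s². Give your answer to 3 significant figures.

v = 23.1 m/s

By conservation of mechanical energy, ½mv₀² + mgh = ½mv²
v² = v₀² + 2gh = (2.30)² + 2(9.8)(27.0) = 534.49
v = √534.49 = 23.12 m/s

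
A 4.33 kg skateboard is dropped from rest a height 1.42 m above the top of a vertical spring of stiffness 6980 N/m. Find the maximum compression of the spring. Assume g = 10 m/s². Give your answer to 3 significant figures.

Measuring PE from the top of the relaxed spring, at max compression the skateboard has dropped H + x with zero KE, so:
mg(H + x) = ½kx²
½(6980)x² − (4.33)(10)x − (4.33)(10)(1.42) = 0
3490x² − 43.30x − 61.49 = 0
x = [43.30 + √(1875 + 858345)]/(2 × 3490) = 0.1391 m

x = 0.139 m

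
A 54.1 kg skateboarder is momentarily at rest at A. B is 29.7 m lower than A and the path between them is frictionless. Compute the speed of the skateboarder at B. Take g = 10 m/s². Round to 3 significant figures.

v = 24.4 m/s

Equating total energy at the two states: mgh = ½mv²
The mass cancels from both sides.
v = √(2gh) = √(2 × 10 × 29.7) = √594.00 = 24.37 m/s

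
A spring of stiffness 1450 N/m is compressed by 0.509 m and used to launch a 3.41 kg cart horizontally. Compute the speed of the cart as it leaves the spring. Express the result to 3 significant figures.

v = 10.5 m/s

The cart leaves the spring when the spring is at natural length, so ½kx² = ½mv²
v = x√(k/m) = 0.509 × √(1450/3.41) = 10.50 m/s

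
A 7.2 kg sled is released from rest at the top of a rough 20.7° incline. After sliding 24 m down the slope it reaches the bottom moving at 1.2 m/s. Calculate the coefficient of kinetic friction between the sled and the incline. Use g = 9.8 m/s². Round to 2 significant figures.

mgh = ½mv² + μ_k (mg cosθ) L, with h = L sinθ
mgL sinθ = 598.59 J; ½mv² = 5.1840 J
W_f = 598.59 − 5.1840 = 593.4 J
μ_k = W_f/(mg cosθ · L) = 593.4/(66.00 × 24) = 0.3746

μ_k = 0.37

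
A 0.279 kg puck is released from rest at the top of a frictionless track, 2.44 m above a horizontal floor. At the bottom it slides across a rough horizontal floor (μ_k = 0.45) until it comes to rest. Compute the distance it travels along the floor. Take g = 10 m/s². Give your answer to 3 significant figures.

Energy bookkeeping (friction removes W_f = μ_k N d):
At rest all PE has been dissipated by friction: mgh = μ_k m g d
d = h/μ_k = 2.44/0.45 = 5.422 m

d = 5.42 m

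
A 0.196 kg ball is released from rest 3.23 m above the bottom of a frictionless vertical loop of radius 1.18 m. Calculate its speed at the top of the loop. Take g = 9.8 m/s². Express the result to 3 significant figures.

Energy conservation: mgh = ½mv_top² + mg(2r)
v_top² = 2g(h − 2r) = 2(9.8)(3.23 − 2.360) = 17.05
v_top = 4.129 m/s

v = 4.13 m/s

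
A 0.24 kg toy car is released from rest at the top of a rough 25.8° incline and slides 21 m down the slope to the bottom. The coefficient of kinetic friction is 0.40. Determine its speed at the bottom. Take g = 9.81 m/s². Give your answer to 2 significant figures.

v = 5.6 m/s

Energy: mgh = ½mv² + W_f, with h = L sinθ and W_f = μ_k (mg cosθ) L
mgh = mgL sinθ = (0.24)(9.81)(21)sin25.8° = 21.519 J
W_f = μ_k mg cosθ · L = (0.40)(0.24)(9.81)cos25.8°·21 = 17.81 J
½mv² = 21.519 − 17.81 = 3.7133 J
v = √(2 × 3.7133/0.24) = 5.563 m/s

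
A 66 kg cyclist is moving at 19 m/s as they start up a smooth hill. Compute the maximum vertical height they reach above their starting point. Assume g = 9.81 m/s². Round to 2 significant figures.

By energy conservation, ½mv² = mgh
h = v²/(2g) = 19²/(2 × 9.81) = 18.40 m

h = 18 m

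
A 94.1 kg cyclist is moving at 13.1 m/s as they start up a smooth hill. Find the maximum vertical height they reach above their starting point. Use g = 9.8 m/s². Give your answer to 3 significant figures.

h = 8.76 m

Setting KE at the bottom equal to PE gained: ½mv² = mgh
h = v²/(2g) = 13.1²/(2 × 9.8) = 8.756 m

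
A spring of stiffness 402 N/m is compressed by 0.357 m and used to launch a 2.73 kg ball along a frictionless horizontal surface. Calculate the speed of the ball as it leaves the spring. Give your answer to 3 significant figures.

v = 4.33 m/s

The ball leaves the spring when the spring is at natural length, so ½kx² = ½mv²
v = x√(k/m) = 0.357 × √(402/2.73) = 4.332 m/s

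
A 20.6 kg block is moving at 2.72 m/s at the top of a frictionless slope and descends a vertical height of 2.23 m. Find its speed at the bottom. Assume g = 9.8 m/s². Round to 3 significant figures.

v = 7.15 m/s

Equating total energy at the two states: ½mv₀² + mgh = ½mv²
v² = v₀² + 2gh = (2.72)² + 2(9.8)(2.23) = 51.106
v = √51.106 = 7.149 m/s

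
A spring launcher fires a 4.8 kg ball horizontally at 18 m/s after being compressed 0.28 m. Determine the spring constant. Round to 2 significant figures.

k = 20000 N/m

Energy stored in the spring equals the launch KE: ½kx² = ½mv²
k = mv²/x² = (4.8)(18)²/(0.28)² = 19837 N/m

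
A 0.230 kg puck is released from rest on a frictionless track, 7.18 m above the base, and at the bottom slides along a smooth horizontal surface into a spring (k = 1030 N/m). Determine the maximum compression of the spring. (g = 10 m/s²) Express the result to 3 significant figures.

At max compression the puck is momentarily at rest: mgh = ½kx²
x = √(2mgh/k) = √(2 × 0.230 × 10 × 7.18 / 1030) = 0.1791 m

x = 0.179 m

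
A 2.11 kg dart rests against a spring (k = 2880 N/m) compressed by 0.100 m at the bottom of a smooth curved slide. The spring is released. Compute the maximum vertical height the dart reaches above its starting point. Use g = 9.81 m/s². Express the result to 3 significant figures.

All spring PE becomes gravitational PE at the highest point: ½kx² = mgh
h = kx²/(2mg) = (2880)(0.100)²/(2 × 2.11 × 9.81) = 0.6957 m

h = 0.696 m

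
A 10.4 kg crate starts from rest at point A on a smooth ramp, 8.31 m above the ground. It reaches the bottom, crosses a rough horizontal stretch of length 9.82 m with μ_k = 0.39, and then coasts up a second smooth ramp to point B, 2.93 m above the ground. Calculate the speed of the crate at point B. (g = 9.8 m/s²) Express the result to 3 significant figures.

v = 5.51 m/s

Energy at A: mgh₁ = (10.4)(9.8)(8.31) = 846.96 J
Friction loss: W_f = μ_k mg d = 390.3 J
At B: ½mv² + mgh₂ = mgh₁ − W_f
½mv² = 846.96 − 390.3 − 298.63 = 158.00 J
v = √(2 × 158.00/10.4) = 5.512 m/s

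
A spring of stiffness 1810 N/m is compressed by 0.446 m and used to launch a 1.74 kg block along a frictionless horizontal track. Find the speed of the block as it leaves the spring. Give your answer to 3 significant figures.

v = 14.4 m/s

The block leaves the spring when the spring is at natural length, so ½kx² = ½mv²
v = x√(k/m) = 0.446 × √(1810/1.74) = 14.38 m/s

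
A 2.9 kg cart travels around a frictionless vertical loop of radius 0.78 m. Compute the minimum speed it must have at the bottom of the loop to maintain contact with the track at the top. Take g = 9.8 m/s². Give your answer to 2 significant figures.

At the top: mg = mv_top²/r ⇒ v_top² = gr = 7.644 m²/s²
Energy from bottom to top (height 2r): ½mv_bot² = ½mv_top² + mg(2r)
v_bot² = gr + 4gr = 5gr = 38.22
v_bot = √(5gr) = 6.182 m/s

v = 6.2 m/s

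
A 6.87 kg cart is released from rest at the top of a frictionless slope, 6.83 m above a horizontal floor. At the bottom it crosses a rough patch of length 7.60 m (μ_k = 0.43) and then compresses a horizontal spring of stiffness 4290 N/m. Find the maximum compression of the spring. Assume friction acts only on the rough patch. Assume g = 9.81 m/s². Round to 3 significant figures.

x = 0.335 m

Initial energy: E₁ = mgh = (6.87)(9.81)(6.83) = 460.31 J
Friction removes W_f = μ_k mg d = (0.43)(6.87)(9.81)(7.60) = 220.2 J
Energy reaching the spring: E = 460.31 − 220.2 = 240.06 J
At max compression ½kx² = E ⇒ x = √(2E/k) = √(2 × 240.06/4290) = 0.3345 m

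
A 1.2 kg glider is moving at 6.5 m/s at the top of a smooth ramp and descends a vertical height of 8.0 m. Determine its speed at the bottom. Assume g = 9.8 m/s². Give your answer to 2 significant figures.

v = 14 m/s

By conservation of mechanical energy, ½mv₀² + mgh = ½mv²
The mass cancels from both sides.
v² = v₀² + 2gh = (6.5)² + 2(9.8)(8.0) = 199.05
v = √199.05 = 14.11 m/s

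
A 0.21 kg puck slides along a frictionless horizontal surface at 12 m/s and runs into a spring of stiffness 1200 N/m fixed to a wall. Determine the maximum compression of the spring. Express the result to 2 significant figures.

At max compression the puck is momentarily at rest: ½mv² = ½kx²
x = v√(m/k) = 12 × √(0.21/1200) = 0.1587 m

x = 0.16 m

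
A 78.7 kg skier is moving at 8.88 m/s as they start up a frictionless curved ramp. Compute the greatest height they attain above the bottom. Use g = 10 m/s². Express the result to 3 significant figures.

h = 3.94 m

By energy conservation, ½mv² = mgh
h = v²/(2g) = 8.88²/(2 × 10) = 3.943 m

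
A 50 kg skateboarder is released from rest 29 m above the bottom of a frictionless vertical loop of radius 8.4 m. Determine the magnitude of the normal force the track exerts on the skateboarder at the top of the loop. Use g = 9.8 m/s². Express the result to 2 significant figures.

Energy from release to top (height 2r): mgh = ½mv_top² + mg(2r)
v_top² = 2g(h − 2r) = 2(9.8)(29 − 16.80) = 239.12 m²/s²
At the top, both N and weight point toward the centre: N + mg = mv_top²/r
N = m(v_top²/r − g) = 50(239.12/8.4 − 9.8) = 933.3 N

N = 930 N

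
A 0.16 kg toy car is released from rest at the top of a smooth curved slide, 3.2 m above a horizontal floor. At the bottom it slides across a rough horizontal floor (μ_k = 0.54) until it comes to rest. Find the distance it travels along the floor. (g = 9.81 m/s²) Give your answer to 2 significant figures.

d = 5.9 m

Energy bookkeeping (friction removes W_f = μ_k N d):
At rest all PE has been dissipated by friction: mgh = μ_k m g d
d = h/μ_k = 3.2/0.54 = 5.926 m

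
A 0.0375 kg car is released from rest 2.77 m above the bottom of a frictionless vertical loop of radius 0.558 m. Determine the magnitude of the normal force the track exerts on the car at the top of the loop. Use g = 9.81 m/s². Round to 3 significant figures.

N = 1.81 N

Energy from release to top (height 2r): mgh = ½mv_top² + mg(2r)
v_top² = 2g(h − 2r) = 2(9.81)(2.77 − 1.116) = 32.451 m²/s²
At the top, both N and weight point toward the centre: N + mg = mv_top²/r
N = m(v_top²/r − g) = 0.0375(32.451/0.558 − 9.81) = 1.813 N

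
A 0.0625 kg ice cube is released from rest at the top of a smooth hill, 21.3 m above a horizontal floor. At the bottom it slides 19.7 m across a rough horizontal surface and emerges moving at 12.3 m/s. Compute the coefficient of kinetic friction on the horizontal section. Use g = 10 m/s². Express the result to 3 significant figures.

μ_k = 0.697

Applying the work–energy principle:
mgh = ½mv² + μ_k m g d
mgh = 13.312 J; ½mv² = 4.7278 J
W_f = 13.312 − 4.7278 = 8.585 J
μ_k = W_f/(mg·d) = 8.585/(0.6250 × 19.7) = 0.6972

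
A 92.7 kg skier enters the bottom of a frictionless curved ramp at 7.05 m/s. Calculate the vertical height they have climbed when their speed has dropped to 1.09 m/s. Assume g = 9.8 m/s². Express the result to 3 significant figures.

Energy balance between the two points: ½mv₁² = ½mv₂² + mgh
h = (v₁² − v₂²)/(2g) = (7.05² − 1.09²)/(2 × 9.8) = 2.475 m

h = 2.48 m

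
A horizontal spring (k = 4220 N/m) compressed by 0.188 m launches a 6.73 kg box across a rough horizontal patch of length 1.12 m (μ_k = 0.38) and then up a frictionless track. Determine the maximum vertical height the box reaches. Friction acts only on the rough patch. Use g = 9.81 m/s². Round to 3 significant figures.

Spring energy: E₀ = ½kx² = ½(4220)(0.188)² = 74.576 J
Friction: W_f = μ_k mg d = (0.38)(6.73)(9.81)(1.12) = 28.10 J
Energy at base of ramp: E = 74.576 − 28.10 = 46.477 J
At max height all remaining energy is PE: mgh = E ⇒ h = E/(mg) = 46.477/(6.73 × 9.81) = 0.7040 m

h = 0.704 m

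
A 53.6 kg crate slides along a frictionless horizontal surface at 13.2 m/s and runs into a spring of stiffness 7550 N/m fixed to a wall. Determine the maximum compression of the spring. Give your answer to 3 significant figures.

x = 1.11 m

Conservation of energy between contact and max compression: ½mv² = ½kx²
x = v√(m/k) = 13.2 × √(53.6/7550) = 1.112 m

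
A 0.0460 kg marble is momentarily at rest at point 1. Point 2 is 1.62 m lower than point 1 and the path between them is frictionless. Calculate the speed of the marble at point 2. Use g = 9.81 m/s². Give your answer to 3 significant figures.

v = 5.64 m/s

By conservation of mechanical energy, mgh = ½mv²
The mass cancels from both sides.
v = √(2gh) = √(2 × 9.81 × 1.62) = √31.784 = 5.638 m/s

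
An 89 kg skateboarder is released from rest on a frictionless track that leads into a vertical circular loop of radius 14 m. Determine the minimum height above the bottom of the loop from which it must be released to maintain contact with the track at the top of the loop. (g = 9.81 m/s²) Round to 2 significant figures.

h = 35 m

At the top, for minimum speed gravity alone supplies the centripetal force: mg = mv_top²/r ⇒ v_top² = gr = 137.3 m²/s²
Energy conservation from release height h to the top (height 2r): mgh = ½mv_top² + mg(2r)
h = v_top²/(2g) + 2r = r/2 + 2r = 5r/2 = 35.00 m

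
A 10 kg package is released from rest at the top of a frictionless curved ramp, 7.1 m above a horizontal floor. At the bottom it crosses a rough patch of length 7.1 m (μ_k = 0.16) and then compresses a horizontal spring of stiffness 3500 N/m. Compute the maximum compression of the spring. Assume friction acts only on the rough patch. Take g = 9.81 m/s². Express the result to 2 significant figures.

x = 0.58 m

Initial energy: E₁ = mgh = (10)(9.81)(7.1) = 696.51 J
Friction removes W_f = μ_k mg d = (0.16)(10)(9.81)(7.1) = 111.4 J
Energy reaching the spring: E = 696.51 − 111.4 = 585.07 J
At max compression ½kx² = E ⇒ x = √(2E/k) = √(2 × 585.07/3500) = 0.5782 m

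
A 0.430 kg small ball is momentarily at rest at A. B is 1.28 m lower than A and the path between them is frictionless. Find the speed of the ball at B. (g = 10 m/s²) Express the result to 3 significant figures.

v = 5.06 m/s

Energy conservation between the two points: mgh = ½mv²
v = √(2gh) = √(2 × 10 × 1.28) = √25.600 = 5.060 m/s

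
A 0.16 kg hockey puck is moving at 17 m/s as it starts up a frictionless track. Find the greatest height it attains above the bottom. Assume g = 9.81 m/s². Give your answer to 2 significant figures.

h = 15 m

Setting KE at the bottom equal to PE gained: ½mv² = mgh
h = v²/(2g) = 17²/(2 × 9.81) = 14.73 m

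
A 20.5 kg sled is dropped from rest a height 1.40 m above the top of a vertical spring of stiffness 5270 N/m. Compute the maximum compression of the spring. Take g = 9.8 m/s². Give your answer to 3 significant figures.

Take the reference level at the top of the uncompressed spring. At max compression the sled has fallen H + x and is momentarily at rest:
mg(H + x) = ½kx²
½(5270)x² − (20.5)(9.8)x − (20.5)(9.8)(1.40) = 0
2635x² − 200.9x − 281.3 = 0
x = [200.9 + √(40361 + 2.9645e+06)]/(2 × 2635) = 0.3670 m

x = 0.367 m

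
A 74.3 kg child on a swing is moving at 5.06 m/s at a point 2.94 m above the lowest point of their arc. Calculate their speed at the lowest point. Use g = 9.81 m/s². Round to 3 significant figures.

Energy conservation between the two points: ½mv₀² + mgh = ½mv²
The mass cancels from both sides.
v² = v₀² + 2gh = (5.06)² + 2(9.81)(2.94) = 83.286
v = √83.286 = 9.126 m/s

v = 9.13 m/s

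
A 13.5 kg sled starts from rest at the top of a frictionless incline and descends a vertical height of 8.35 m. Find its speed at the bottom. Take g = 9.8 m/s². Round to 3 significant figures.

v = 12.8 m/s

By conservation of mechanical energy, mgh = ½mv²
v = √(2gh) = √(2 × 9.8 × 8.35) = √163.66 = 12.79 m/s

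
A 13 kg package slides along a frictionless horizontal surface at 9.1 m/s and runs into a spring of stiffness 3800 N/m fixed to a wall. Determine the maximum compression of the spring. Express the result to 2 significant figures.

x = 0.53 m

All KE is stored as spring PE at maximum compression: ½mv² = ½kx²
x = v√(m/k) = 9.1 × √(13/3800) = 0.5323 m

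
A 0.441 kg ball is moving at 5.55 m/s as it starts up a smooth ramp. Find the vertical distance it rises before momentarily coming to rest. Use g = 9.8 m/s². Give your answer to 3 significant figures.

By energy conservation, ½mv² = mgh
h = v²/(2g) = 5.55²/(2 × 9.8) = 1.572 m

h = 1.57 m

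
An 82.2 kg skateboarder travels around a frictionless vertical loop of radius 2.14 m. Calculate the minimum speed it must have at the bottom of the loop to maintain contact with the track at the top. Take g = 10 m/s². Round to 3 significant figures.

v = 10.3 m/s

At the top: mg = mv_top²/r ⇒ v_top² = gr = 21.40 m²/s²
Energy from bottom to top (height 2r): ½mv_bot² = ½mv_top² + mg(2r)
v_bot² = gr + 4gr = 5gr = 107.0
v_bot = √(5gr) = 10.34 m/s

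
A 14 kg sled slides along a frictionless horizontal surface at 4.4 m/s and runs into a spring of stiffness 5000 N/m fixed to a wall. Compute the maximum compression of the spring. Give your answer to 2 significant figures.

x = 0.23 m

Conservation of energy between contact and max compression: ½mv² = ½kx²
x = v√(m/k) = 4.4 × √(14/5000) = 0.2328 m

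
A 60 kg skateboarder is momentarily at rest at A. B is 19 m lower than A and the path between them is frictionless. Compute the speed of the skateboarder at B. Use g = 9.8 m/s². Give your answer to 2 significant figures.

Equating total energy at the two states: mgh = ½mv²
v = √(2gh) = √(2 × 9.8 × 19) = √372.40 = 19.30 m/s

v = 19 m/s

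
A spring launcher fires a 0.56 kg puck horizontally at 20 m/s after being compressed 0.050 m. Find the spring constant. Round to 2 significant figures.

k = 90000 N/m

Energy stored in the spring equals the launch KE: ½kx² = ½mv²
k = mv²/x² = (0.56)(20)²/(0.050)² = 89600 N/m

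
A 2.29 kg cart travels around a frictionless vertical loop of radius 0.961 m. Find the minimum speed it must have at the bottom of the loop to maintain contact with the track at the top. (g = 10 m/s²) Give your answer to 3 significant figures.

v = 6.93 m/s

At the top: mg = mv_top²/r ⇒ v_top² = gr = 9.610 m²/s²
Energy from bottom to top (height 2r): ½mv_bot² = ½mv_top² + mg(2r)
v_bot² = gr + 4gr = 5gr = 48.05
v_bot = √(5gr) = 6.932 m/s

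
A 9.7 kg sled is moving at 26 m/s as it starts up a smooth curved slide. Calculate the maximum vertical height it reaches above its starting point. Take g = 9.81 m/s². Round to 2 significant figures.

By energy conservation, ½mv² = mgh
h = v²/(2g) = 26²/(2 × 9.81) = 34.45 m

h = 34 m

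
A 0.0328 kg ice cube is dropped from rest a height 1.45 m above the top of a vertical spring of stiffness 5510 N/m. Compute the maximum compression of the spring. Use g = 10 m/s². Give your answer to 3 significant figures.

x = 0.0132 m

Let x be the compression. The total drop is H + x, and the cube is instantaneously at rest at max compression, so energy conservation gives:
mg(H + x) = ½kx²
½(5510)x² − (0.0328)(10)x − (0.0328)(10)(1.45) = 0
2755x² − 0.3280x − 0.4756 = 0
x = [0.3280 + √(0.1076 + 5241.1)]/(2 × 2755) = 0.01320 m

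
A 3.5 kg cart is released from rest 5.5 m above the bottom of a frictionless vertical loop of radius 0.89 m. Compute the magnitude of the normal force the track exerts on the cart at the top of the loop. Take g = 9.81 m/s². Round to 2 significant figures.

Energy from release to top (height 2r): mgh = ½mv_top² + mg(2r)
v_top² = 2g(h − 2r) = 2(9.81)(5.5 − 1.780) = 72.986 m²/s²
At the top, both N and weight point toward the centre: N + mg = mv_top²/r
N = m(v_top²/r − g) = 3.5(72.986/0.89 − 9.81) = 252.7 N

N = 250 N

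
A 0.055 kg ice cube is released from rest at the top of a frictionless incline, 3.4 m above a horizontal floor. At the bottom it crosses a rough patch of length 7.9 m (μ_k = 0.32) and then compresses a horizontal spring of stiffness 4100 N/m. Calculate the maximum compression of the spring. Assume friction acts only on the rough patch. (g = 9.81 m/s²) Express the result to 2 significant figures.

Initial energy: E₁ = mgh = (0.055)(9.81)(3.4) = 1.8345 J
Friction removes W_f = μ_k mg d = (0.32)(0.055)(9.81)(7.9) = 1.364 J
Energy reaching the spring: E = 1.8345 − 1.364 = 0.47049 J
At max compression ½kx² = E ⇒ x = √(2E/k) = √(2 × 0.47049/4100) = 0.01515 m

x = 0.015 m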